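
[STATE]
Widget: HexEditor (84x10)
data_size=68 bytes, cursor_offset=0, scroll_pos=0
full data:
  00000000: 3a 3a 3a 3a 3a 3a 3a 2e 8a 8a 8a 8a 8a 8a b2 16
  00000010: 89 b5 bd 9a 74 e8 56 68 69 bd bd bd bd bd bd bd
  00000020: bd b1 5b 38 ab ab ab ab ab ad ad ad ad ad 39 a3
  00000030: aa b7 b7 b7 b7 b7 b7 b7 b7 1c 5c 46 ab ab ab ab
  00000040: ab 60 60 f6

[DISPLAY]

00000000  3A 3a 3a 3a 3a 3a 3a 2e  8a 8a 8a 8a 8a 8a b2 16  |:::::::.........|      
00000010  89 b5 bd 9a 74 e8 56 68  69 bd bd bd bd bd bd bd  |....t.Vhi.......|      
00000020  bd b1 5b 38 ab ab ab ab  ab ad ad ad ad ad 39 a3  |..[8..........9.|      
00000030  aa b7 b7 b7 b7 b7 b7 b7  b7 1c 5c 46 ab ab ab ab  |..........\F....|      
00000040  ab 60 60 f6                                       |.``.            |      
                                                                                    
                                                                                    
                                                                                    
                                                                                    
                                                                                    


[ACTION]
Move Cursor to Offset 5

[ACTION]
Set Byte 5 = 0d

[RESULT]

00000000  3a 3a 3a 3a 3a 0D 3a 2e  8a 8a 8a 8a 8a 8a b2 16  |:::::.:.........|      
00000010  89 b5 bd 9a 74 e8 56 68  69 bd bd bd bd bd bd bd  |....t.Vhi.......|      
00000020  bd b1 5b 38 ab ab ab ab  ab ad ad ad ad ad 39 a3  |..[8..........9.|      
00000030  aa b7 b7 b7 b7 b7 b7 b7  b7 1c 5c 46 ab ab ab ab  |..........\F....|      
00000040  ab 60 60 f6                                       |.``.            |      
                                                                                    
                                                                                    
                                                                                    
                                                                                    
                                                                                    


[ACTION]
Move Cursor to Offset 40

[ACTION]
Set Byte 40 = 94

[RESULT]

00000000  3a 3a 3a 3a 3a 0d 3a 2e  8a 8a 8a 8a 8a 8a b2 16  |:::::.:.........|      
00000010  89 b5 bd 9a 74 e8 56 68  69 bd bd bd bd bd bd bd  |....t.Vhi.......|      
00000020  bd b1 5b 38 ab ab ab ab  94 ad ad ad ad ad 39 a3  |..[8..........9.|      
00000030  aa b7 b7 b7 b7 b7 b7 b7  b7 1c 5c 46 ab ab ab ab  |..........\F....|      
00000040  ab 60 60 f6                                       |.``.            |      
                                                                                    
                                                                                    
                                                                                    
                                                                                    
                                                                                    


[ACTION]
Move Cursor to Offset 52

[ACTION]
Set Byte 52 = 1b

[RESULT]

00000000  3a 3a 3a 3a 3a 0d 3a 2e  8a 8a 8a 8a 8a 8a b2 16  |:::::.:.........|      
00000010  89 b5 bd 9a 74 e8 56 68  69 bd bd bd bd bd bd bd  |....t.Vhi.......|      
00000020  bd b1 5b 38 ab ab ab ab  94 ad ad ad ad ad 39 a3  |..[8..........9.|      
00000030  aa b7 b7 b7 1B b7 b7 b7  b7 1c 5c 46 ab ab ab ab  |..........\F....|      
00000040  ab 60 60 f6                                       |.``.            |      
                                                                                    
                                                                                    
                                                                                    
                                                                                    
                                                                                    


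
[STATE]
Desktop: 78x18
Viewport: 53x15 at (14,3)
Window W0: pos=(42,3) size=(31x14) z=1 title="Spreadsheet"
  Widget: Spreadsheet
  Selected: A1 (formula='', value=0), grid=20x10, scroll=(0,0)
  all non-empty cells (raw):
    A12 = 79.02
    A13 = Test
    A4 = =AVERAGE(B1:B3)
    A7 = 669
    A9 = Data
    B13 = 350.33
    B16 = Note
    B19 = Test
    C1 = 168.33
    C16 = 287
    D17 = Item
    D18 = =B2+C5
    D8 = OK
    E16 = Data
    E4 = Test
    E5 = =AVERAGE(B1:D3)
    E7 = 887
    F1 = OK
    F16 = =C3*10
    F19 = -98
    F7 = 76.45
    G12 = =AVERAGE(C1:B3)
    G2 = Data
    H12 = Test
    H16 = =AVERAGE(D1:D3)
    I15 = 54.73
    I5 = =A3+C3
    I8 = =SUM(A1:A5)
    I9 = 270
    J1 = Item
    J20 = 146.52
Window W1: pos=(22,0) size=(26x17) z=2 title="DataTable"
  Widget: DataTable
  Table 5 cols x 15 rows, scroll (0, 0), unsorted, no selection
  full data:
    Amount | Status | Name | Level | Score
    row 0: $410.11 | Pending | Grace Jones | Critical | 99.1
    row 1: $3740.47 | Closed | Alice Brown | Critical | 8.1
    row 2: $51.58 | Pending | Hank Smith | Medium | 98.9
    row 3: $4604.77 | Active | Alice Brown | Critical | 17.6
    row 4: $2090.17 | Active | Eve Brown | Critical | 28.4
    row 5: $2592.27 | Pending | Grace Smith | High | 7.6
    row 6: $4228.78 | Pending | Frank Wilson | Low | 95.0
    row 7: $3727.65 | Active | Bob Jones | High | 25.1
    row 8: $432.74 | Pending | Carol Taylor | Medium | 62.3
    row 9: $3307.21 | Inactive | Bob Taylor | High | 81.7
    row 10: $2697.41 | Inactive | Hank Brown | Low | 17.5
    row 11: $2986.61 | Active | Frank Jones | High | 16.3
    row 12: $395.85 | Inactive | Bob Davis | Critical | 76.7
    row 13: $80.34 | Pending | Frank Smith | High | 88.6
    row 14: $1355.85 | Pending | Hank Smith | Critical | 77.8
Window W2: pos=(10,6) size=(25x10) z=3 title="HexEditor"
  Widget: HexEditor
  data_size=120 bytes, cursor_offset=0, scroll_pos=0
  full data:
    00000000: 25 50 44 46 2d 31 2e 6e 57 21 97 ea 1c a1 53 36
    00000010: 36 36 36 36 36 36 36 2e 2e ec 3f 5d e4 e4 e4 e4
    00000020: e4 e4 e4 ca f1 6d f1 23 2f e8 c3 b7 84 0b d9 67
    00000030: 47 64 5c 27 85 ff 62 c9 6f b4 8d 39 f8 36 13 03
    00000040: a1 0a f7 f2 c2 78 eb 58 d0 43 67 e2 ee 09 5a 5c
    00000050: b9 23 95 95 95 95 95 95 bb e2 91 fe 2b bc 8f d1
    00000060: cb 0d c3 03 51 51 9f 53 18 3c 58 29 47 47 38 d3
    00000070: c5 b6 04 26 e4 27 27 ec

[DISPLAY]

        ┃Amount  │Status  │Name  ┃━━━━━━━━━━━━━━━━━━━
        ┃────────┼────────┼──────┃adsheet            
        ┃$410.11 │Pending │Grace ┃───────────────────
━━━━━━━━━━━━━━━━━━━━┓sed  │Alice ┃                   
xEditor             ┃ding │Hank S┃  A       B       C
────────────────────┨ive  │Alice ┃-------------------
00000  25 50 44 46 2┃ive  │Eve Br┃    [0]       0  16
00010  36 36 36 36 3┃ding │Grace ┃      0       0    
00020  e4 e4 e4 ca f┃ding │Frank ┃      0       0    
00030  47 64 5c 27 8┃ive  │Bob Jo┃      0       0    
00040  a1 0a f7 f2 c┃ding │Carol ┃      0       0    
00050  b9 23 95 95 9┃ctive│Bob Ta┃      0       0    
━━━━━━━━━━━━━━━━━━━━┛ctive│Hank B┃    669       0    
        ┗━━━━━━━━━━━━━━━━━━━━━━━━┛━━━━━━━━━━━━━━━━━━━
                                                     


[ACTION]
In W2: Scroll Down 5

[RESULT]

        ┃Amount  │Status  │Name  ┃━━━━━━━━━━━━━━━━━━━
        ┃────────┼────────┼──────┃adsheet            
        ┃$410.11 │Pending │Grace ┃───────────────────
━━━━━━━━━━━━━━━━━━━━┓sed  │Alice ┃                   
xEditor             ┃ding │Hank S┃  A       B       C
────────────────────┨ive  │Alice ┃-------------------
00050  b9 23 95 95 9┃ive  │Eve Br┃    [0]       0  16
00060  cb 0d c3 03 5┃ding │Grace ┃      0       0    
00070  c5 b6 04 26 e┃ding │Frank ┃      0       0    
                    ┃ive  │Bob Jo┃      0       0    
                    ┃ding │Carol ┃      0       0    
                    ┃ctive│Bob Ta┃      0       0    
━━━━━━━━━━━━━━━━━━━━┛ctive│Hank B┃    669       0    
        ┗━━━━━━━━━━━━━━━━━━━━━━━━┛━━━━━━━━━━━━━━━━━━━
                                                     


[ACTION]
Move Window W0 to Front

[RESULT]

        ┃Amount  │Status  │N┏━━━━━━━━━━━━━━━━━━━━━━━━
        ┃────────┼────────┼─┃ Spreadsheet            
        ┃$410.11 │Pending │G┠────────────────────────
━━━━━━━━━━━━━━━━━━━━┓sed  │A┃A1:                     
xEditor             ┃ding │H┃       A       B       C
────────────────────┨ive  │A┃------------------------
00050  b9 23 95 95 9┃ive  │E┃  1      [0]       0  16
00060  cb 0d c3 03 5┃ding │G┃  2        0       0    
00070  c5 b6 04 26 e┃ding │F┃  3        0       0    
                    ┃ive  │B┃  4        0       0    
                    ┃ding │C┃  5        0       0    
                    ┃ctive│B┃  6        0       0    
━━━━━━━━━━━━━━━━━━━━┛ctive│H┃  7      669       0    
        ┗━━━━━━━━━━━━━━━━━━━┗━━━━━━━━━━━━━━━━━━━━━━━━
                                                     


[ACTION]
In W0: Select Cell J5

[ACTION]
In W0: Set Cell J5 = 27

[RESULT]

        ┃Amount  │Status  │N┏━━━━━━━━━━━━━━━━━━━━━━━━
        ┃────────┼────────┼─┃ Spreadsheet            
        ┃$410.11 │Pending │G┠────────────────────────
━━━━━━━━━━━━━━━━━━━━┓sed  │A┃J5: 27                  
xEditor             ┃ding │H┃       A       B       C
────────────────────┨ive  │A┃------------------------
00050  b9 23 95 95 9┃ive  │E┃  1        0       0  16
00060  cb 0d c3 03 5┃ding │G┃  2        0       0    
00070  c5 b6 04 26 e┃ding │F┃  3        0       0    
                    ┃ive  │B┃  4        0       0    
                    ┃ding │C┃  5        0       0    
                    ┃ctive│B┃  6        0       0    
━━━━━━━━━━━━━━━━━━━━┛ctive│H┃  7      669       0    
        ┗━━━━━━━━━━━━━━━━━━━┗━━━━━━━━━━━━━━━━━━━━━━━━
                                                     


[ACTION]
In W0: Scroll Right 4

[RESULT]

        ┃Amount  │Status  │N┏━━━━━━━━━━━━━━━━━━━━━━━━
        ┃────────┼────────┼─┃ Spreadsheet            
        ┃$410.11 │Pending │G┠────────────────────────
━━━━━━━━━━━━━━━━━━━━┓sed  │A┃J5: 27                  
xEditor             ┃ding │H┃       E       F       G
────────────────────┨ive  │A┃------------------------
00050  b9 23 95 95 9┃ive  │E┃  1        0OK          
00060  cb 0d c3 03 5┃ding │G┃  2        0       0Data
00070  c5 b6 04 26 e┃ding │F┃  3        0       0    
                    ┃ive  │B┃  4 Test           0    
                    ┃ding │C┃  5    18.70       0    
                    ┃ctive│B┃  6        0       0    
━━━━━━━━━━━━━━━━━━━━┛ctive│H┃  7      887   76.45    
        ┗━━━━━━━━━━━━━━━━━━━┗━━━━━━━━━━━━━━━━━━━━━━━━
                                                     


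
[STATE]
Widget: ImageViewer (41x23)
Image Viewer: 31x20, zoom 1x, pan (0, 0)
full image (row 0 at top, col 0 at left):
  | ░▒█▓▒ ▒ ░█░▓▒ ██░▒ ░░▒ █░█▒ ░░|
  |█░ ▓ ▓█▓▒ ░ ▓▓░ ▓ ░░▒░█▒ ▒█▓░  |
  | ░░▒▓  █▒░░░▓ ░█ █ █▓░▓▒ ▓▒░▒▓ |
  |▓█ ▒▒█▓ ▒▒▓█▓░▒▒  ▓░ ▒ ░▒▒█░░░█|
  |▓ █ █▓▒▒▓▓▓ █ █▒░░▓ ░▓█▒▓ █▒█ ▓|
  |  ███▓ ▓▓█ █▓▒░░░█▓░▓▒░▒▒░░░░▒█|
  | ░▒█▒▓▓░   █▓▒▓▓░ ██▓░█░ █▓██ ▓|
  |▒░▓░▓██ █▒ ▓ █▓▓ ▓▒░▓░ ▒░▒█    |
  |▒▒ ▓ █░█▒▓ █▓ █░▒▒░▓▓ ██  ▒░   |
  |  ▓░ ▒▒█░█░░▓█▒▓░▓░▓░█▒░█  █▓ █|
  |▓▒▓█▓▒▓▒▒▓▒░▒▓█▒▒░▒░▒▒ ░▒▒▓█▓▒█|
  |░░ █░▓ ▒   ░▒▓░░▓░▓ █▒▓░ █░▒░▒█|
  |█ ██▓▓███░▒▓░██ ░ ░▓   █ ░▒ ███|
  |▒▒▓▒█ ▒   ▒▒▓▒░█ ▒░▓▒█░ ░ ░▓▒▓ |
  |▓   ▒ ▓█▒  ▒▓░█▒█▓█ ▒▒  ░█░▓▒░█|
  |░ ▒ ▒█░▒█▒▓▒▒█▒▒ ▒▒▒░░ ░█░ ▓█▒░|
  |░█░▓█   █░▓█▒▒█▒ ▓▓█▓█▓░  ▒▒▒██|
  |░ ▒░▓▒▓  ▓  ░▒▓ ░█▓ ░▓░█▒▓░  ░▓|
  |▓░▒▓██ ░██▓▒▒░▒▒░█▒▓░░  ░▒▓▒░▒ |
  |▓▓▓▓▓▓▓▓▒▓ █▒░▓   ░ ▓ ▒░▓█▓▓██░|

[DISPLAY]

 ░▒█▓▒ ▒ ░█░▓▒ ██░▒ ░░▒ █░█▒ ░░          
█░ ▓ ▓█▓▒ ░ ▓▓░ ▓ ░░▒░█▒ ▒█▓░            
 ░░▒▓  █▒░░░▓ ░█ █ █▓░▓▒ ▓▒░▒▓           
▓█ ▒▒█▓ ▒▒▓█▓░▒▒  ▓░ ▒ ░▒▒█░░░█          
▓ █ █▓▒▒▓▓▓ █ █▒░░▓ ░▓█▒▓ █▒█ ▓          
  ███▓ ▓▓█ █▓▒░░░█▓░▓▒░▒▒░░░░▒█          
 ░▒█▒▓▓░   █▓▒▓▓░ ██▓░█░ █▓██ ▓          
▒░▓░▓██ █▒ ▓ █▓▓ ▓▒░▓░ ▒░▒█              
▒▒ ▓ █░█▒▓ █▓ █░▒▒░▓▓ ██  ▒░             
  ▓░ ▒▒█░█░░▓█▒▓░▓░▓░█▒░█  █▓ █          
▓▒▓█▓▒▓▒▒▓▒░▒▓█▒▒░▒░▒▒ ░▒▒▓█▓▒█          
░░ █░▓ ▒   ░▒▓░░▓░▓ █▒▓░ █░▒░▒█          
█ ██▓▓███░▒▓░██ ░ ░▓   █ ░▒ ███          
▒▒▓▒█ ▒   ▒▒▓▒░█ ▒░▓▒█░ ░ ░▓▒▓           
▓   ▒ ▓█▒  ▒▓░█▒█▓█ ▒▒  ░█░▓▒░█          
░ ▒ ▒█░▒█▒▓▒▒█▒▒ ▒▒▒░░ ░█░ ▓█▒░          
░█░▓█   █░▓█▒▒█▒ ▓▓█▓█▓░  ▒▒▒██          
░ ▒░▓▒▓  ▓  ░▒▓ ░█▓ ░▓░█▒▓░  ░▓          
▓░▒▓██ ░██▓▒▒░▒▒░█▒▓░░  ░▒▓▒░▒           
▓▓▓▓▓▓▓▓▒▓ █▒░▓   ░ ▓ ▒░▓█▓▓██░          
                                         
                                         
                                         


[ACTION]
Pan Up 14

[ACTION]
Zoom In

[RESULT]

  ░░▒▒██▓▓▒▒  ▒▒  ░░██░░▓▓▒▒  ████░░▒▒  ░
  ░░▒▒██▓▓▒▒  ▒▒  ░░██░░▓▓▒▒  ████░░▒▒  ░
██░░  ▓▓  ▓▓██▓▓▒▒  ░░  ▓▓▓▓░░  ▓▓  ░░░░▒
██░░  ▓▓  ▓▓██▓▓▒▒  ░░  ▓▓▓▓░░  ▓▓  ░░░░▒
  ░░░░▒▒▓▓    ██▒▒░░░░░░▓▓  ░░██  ██  ██▓
  ░░░░▒▒▓▓    ██▒▒░░░░░░▓▓  ░░██  ██  ██▓
▓▓██  ▒▒▒▒██▓▓  ▒▒▒▒▓▓██▓▓░░▒▒▒▒    ▓▓░░ 
▓▓██  ▒▒▒▒██▓▓  ▒▒▒▒▓▓██▓▓░░▒▒▒▒    ▓▓░░ 
▓▓  ██  ██▓▓▒▒▒▒▓▓▓▓▓▓  ██  ██▒▒░░░░▓▓  ░
▓▓  ██  ██▓▓▒▒▒▒▓▓▓▓▓▓  ██  ██▒▒░░░░▓▓  ░
    ██████▓▓  ▓▓▓▓██  ██▓▓▒▒░░░░░░██▓▓░░▓
    ██████▓▓  ▓▓▓▓██  ██▓▓▒▒░░░░░░██▓▓░░▓
  ░░▒▒██▒▒▓▓▓▓░░      ██▓▓▒▒▓▓▓▓░░  ████▓
  ░░▒▒██▒▒▓▓▓▓░░      ██▓▓▒▒▓▓▓▓░░  ████▓
▒▒░░▓▓░░▓▓████  ██▒▒  ▓▓  ██▓▓▓▓  ▓▓▒▒░░▓
▒▒░░▓▓░░▓▓████  ██▒▒  ▓▓  ██▓▓▓▓  ▓▓▒▒░░▓
▒▒▒▒  ▓▓  ██░░██▒▒▓▓  ██▓▓  ██░░▒▒▒▒░░▓▓▓
▒▒▒▒  ▓▓  ██░░██▒▒▓▓  ██▓▓  ██░░▒▒▒▒░░▓▓▓
    ▓▓░░  ▒▒▒▒██░░██░░░░▓▓██▒▒▓▓░░▓▓░░▓▓░
    ▓▓░░  ▒▒▒▒██░░██░░░░▓▓██▒▒▓▓░░▓▓░░▓▓░
▓▓▒▒▓▓██▓▓▒▒▓▓▒▒▒▒▓▓▒▒░░▒▒▓▓██▒▒▒▒░░▒▒░░▒
▓▓▒▒▓▓██▓▓▒▒▓▓▒▒▒▒▓▓▒▒░░▒▒▓▓██▒▒▒▒░░▒▒░░▒
░░░░  ██░░▓▓  ▒▒      ░░▒▒▓▓░░░░▓▓░░▓▓  █


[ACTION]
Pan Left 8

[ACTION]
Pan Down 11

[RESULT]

    ██████▓▓  ▓▓▓▓██  ██▓▓▒▒░░░░░░██▓▓░░▓
  ░░▒▒██▒▒▓▓▓▓░░      ██▓▓▒▒▓▓▓▓░░  ████▓
  ░░▒▒██▒▒▓▓▓▓░░      ██▓▓▒▒▓▓▓▓░░  ████▓
▒▒░░▓▓░░▓▓████  ██▒▒  ▓▓  ██▓▓▓▓  ▓▓▒▒░░▓
▒▒░░▓▓░░▓▓████  ██▒▒  ▓▓  ██▓▓▓▓  ▓▓▒▒░░▓
▒▒▒▒  ▓▓  ██░░██▒▒▓▓  ██▓▓  ██░░▒▒▒▒░░▓▓▓
▒▒▒▒  ▓▓  ██░░██▒▒▓▓  ██▓▓  ██░░▒▒▒▒░░▓▓▓
    ▓▓░░  ▒▒▒▒██░░██░░░░▓▓██▒▒▓▓░░▓▓░░▓▓░
    ▓▓░░  ▒▒▒▒██░░██░░░░▓▓██▒▒▓▓░░▓▓░░▓▓░
▓▓▒▒▓▓██▓▓▒▒▓▓▒▒▒▒▓▓▒▒░░▒▒▓▓██▒▒▒▒░░▒▒░░▒
▓▓▒▒▓▓██▓▓▒▒▓▓▒▒▒▒▓▓▒▒░░▒▒▓▓██▒▒▒▒░░▒▒░░▒
░░░░  ██░░▓▓  ▒▒      ░░▒▒▓▓░░░░▓▓░░▓▓  █
░░░░  ██░░▓▓  ▒▒      ░░▒▒▓▓░░░░▓▓░░▓▓  █
██  ████▓▓▓▓██████░░▒▒▓▓░░████  ░░  ░░▓▓ 
██  ████▓▓▓▓██████░░▒▒▓▓░░████  ░░  ░░▓▓ 
▒▒▒▒▓▓▒▒██  ▒▒      ▒▒▒▒▓▓▒▒░░██  ▒▒░░▓▓▒
▒▒▒▒▓▓▒▒██  ▒▒      ▒▒▒▒▓▓▒▒░░██  ▒▒░░▓▓▒
▓▓      ▒▒  ▓▓██▒▒    ▒▒▓▓░░██▒▒██▓▓██  ▒
▓▓      ▒▒  ▓▓██▒▒    ▒▒▓▓░░██▒▒██▓▓██  ▒
░░  ▒▒  ▒▒██░░▒▒██▒▒▓▓▒▒▒▒██▒▒▒▒  ▒▒▒▒▒▒░
░░  ▒▒  ▒▒██░░▒▒██▒▒▓▓▒▒▒▒██▒▒▒▒  ▒▒▒▒▒▒░
░░██░░▓▓██      ██░░▓▓██▒▒▒▒██▒▒  ▓▓▓▓██▓
░░██░░▓▓██      ██░░▓▓██▒▒▒▒██▒▒  ▓▓▓▓██▓


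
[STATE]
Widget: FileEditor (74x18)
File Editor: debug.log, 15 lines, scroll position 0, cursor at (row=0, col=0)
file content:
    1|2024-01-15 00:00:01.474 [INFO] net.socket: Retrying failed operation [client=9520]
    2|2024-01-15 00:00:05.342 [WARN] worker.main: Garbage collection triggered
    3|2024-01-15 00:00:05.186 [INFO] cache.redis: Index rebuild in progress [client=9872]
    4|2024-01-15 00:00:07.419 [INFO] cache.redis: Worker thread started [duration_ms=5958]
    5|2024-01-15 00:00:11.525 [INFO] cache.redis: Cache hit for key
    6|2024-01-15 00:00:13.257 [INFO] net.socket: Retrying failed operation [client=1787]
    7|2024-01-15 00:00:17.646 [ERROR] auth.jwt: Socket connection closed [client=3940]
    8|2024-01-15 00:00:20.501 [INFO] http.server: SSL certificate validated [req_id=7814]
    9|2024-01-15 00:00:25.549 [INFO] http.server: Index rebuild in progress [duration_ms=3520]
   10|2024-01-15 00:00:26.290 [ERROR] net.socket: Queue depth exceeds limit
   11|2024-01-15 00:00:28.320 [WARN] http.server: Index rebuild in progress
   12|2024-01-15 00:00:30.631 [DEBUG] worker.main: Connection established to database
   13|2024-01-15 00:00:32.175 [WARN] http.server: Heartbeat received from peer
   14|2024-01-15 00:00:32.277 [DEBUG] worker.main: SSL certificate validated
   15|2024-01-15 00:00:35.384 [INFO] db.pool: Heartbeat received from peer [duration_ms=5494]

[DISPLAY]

█024-01-15 00:00:01.474 [INFO] net.socket: Retrying failed operation [cli▲
2024-01-15 00:00:05.342 [WARN] worker.main: Garbage collection triggered █
2024-01-15 00:00:05.186 [INFO] cache.redis: Index rebuild in progress [cl░
2024-01-15 00:00:07.419 [INFO] cache.redis: Worker thread started [durati░
2024-01-15 00:00:11.525 [INFO] cache.redis: Cache hit for key            ░
2024-01-15 00:00:13.257 [INFO] net.socket: Retrying failed operation [cli░
2024-01-15 00:00:17.646 [ERROR] auth.jwt: Socket connection closed [clien░
2024-01-15 00:00:20.501 [INFO] http.server: SSL certificate validated [re░
2024-01-15 00:00:25.549 [INFO] http.server: Index rebuild in progress [du░
2024-01-15 00:00:26.290 [ERROR] net.socket: Queue depth exceeds limit    ░
2024-01-15 00:00:28.320 [WARN] http.server: Index rebuild in progress    ░
2024-01-15 00:00:30.631 [DEBUG] worker.main: Connection established to da░
2024-01-15 00:00:32.175 [WARN] http.server: Heartbeat received from peer ░
2024-01-15 00:00:32.277 [DEBUG] worker.main: SSL certificate validated   ░
2024-01-15 00:00:35.384 [INFO] db.pool: Heartbeat received from peer [dur░
                                                                         ░
                                                                         ░
                                                                         ▼


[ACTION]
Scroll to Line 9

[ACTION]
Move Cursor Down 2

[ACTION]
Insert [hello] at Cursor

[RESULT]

2024-01-15 00:00:01.474 [INFO] net.socket: Retrying failed operation [cli▲
2024-01-15 00:00:05.342 [WARN] worker.main: Garbage collection triggered █
hello█024-01-15 00:00:05.186 [INFO] cache.redis: Index rebuild in progres░
2024-01-15 00:00:07.419 [INFO] cache.redis: Worker thread started [durati░
2024-01-15 00:00:11.525 [INFO] cache.redis: Cache hit for key            ░
2024-01-15 00:00:13.257 [INFO] net.socket: Retrying failed operation [cli░
2024-01-15 00:00:17.646 [ERROR] auth.jwt: Socket connection closed [clien░
2024-01-15 00:00:20.501 [INFO] http.server: SSL certificate validated [re░
2024-01-15 00:00:25.549 [INFO] http.server: Index rebuild in progress [du░
2024-01-15 00:00:26.290 [ERROR] net.socket: Queue depth exceeds limit    ░
2024-01-15 00:00:28.320 [WARN] http.server: Index rebuild in progress    ░
2024-01-15 00:00:30.631 [DEBUG] worker.main: Connection established to da░
2024-01-15 00:00:32.175 [WARN] http.server: Heartbeat received from peer ░
2024-01-15 00:00:32.277 [DEBUG] worker.main: SSL certificate validated   ░
2024-01-15 00:00:35.384 [INFO] db.pool: Heartbeat received from peer [dur░
                                                                         ░
                                                                         ░
                                                                         ▼


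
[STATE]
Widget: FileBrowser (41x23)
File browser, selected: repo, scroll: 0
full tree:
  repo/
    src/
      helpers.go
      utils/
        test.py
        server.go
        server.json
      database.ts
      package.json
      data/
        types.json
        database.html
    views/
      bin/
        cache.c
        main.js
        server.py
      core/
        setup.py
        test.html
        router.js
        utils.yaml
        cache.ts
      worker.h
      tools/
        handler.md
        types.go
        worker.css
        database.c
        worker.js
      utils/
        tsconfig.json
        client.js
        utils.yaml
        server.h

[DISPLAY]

> [-] repo/                              
    [+] src/                             
    [+] views/                           
                                         
                                         
                                         
                                         
                                         
                                         
                                         
                                         
                                         
                                         
                                         
                                         
                                         
                                         
                                         
                                         
                                         
                                         
                                         
                                         


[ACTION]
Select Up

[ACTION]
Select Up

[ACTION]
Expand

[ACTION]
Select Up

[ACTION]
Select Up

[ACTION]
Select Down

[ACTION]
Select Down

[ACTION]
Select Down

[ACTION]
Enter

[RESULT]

  [-] repo/                              
    [+] src/                             
  > [-] views/                           
      [+] bin/                           
      [+] core/                          
      worker.h                           
      [+] tools/                         
      [+] utils/                         
                                         
                                         
                                         
                                         
                                         
                                         
                                         
                                         
                                         
                                         
                                         
                                         
                                         
                                         
                                         


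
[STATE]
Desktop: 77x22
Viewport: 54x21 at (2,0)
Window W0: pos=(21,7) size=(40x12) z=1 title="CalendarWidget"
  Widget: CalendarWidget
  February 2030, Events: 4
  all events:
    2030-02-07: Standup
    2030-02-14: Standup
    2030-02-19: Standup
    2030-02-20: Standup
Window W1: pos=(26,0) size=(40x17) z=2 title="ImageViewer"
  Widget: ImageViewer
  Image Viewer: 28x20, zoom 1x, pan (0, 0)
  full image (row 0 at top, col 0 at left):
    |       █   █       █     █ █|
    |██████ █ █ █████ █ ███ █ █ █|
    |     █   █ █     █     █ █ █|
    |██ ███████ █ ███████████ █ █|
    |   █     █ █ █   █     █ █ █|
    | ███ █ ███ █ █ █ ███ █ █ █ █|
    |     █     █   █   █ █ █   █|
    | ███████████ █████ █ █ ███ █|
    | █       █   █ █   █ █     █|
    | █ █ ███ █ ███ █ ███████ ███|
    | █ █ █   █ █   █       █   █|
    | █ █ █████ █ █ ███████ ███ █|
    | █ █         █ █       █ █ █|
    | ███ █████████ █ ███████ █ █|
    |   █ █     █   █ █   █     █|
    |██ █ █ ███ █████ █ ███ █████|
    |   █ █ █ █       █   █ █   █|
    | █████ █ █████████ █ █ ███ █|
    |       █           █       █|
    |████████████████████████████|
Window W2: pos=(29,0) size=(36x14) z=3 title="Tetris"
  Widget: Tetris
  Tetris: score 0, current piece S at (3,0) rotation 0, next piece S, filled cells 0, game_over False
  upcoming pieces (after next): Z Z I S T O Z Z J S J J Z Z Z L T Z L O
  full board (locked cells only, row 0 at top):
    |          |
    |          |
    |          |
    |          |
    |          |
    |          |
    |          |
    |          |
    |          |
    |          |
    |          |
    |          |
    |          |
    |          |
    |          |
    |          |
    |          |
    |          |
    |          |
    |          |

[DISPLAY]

                        ┏━━┏━━━━━━━━━━━━━━━━━━━━━━━━━━
                        ┃ I┃ Tetris                   
                        ┠──┠──────────────────────────
                        ┃  ┃          │Next:          
                        ┃██┃          │ ░░            
                        ┃  ┃          │░░             
                        ┃██┃          │               
                   ┏━━━━┃  ┃          │               
                   ┃ Cal┃ █┃          │               
                   ┠────┃  ┃          │Score:         
                   ┃    ┃ █┃          │0              
                   ┃Mo T┃ █┃          │               
                   ┃    ┃ █┃          │               
                   ┃ 4  ┃ █┗━━━━━━━━━━━━━━━━━━━━━━━━━━
                   ┃11 1┃ █ █ █████ █ █ ███████ ███ █ 
                   ┃18 1┃ █ █         █ █       █ █ █ 
                   ┃25 2┗━━━━━━━━━━━━━━━━━━━━━━━━━━━━━
                   ┃                                  
                   ┗━━━━━━━━━━━━━━━━━━━━━━━━━━━━━━━━━━
                                                      
                                                      


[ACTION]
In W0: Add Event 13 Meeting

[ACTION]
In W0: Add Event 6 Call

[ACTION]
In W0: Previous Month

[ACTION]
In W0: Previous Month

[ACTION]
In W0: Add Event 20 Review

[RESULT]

                        ┏━━┏━━━━━━━━━━━━━━━━━━━━━━━━━━
                        ┃ I┃ Tetris                   
                        ┠──┠──────────────────────────
                        ┃  ┃          │Next:          
                        ┃██┃          │ ░░            
                        ┃  ┃          │░░             
                        ┃██┃          │               
                   ┏━━━━┃  ┃          │               
                   ┃ Cal┃ █┃          │               
                   ┠────┃  ┃          │Score:         
                   ┃    ┃ █┃          │0              
                   ┃Mo T┃ █┃          │               
                   ┃    ┃ █┃          │               
                   ┃ 3  ┃ █┗━━━━━━━━━━━━━━━━━━━━━━━━━━
                   ┃10 1┃ █ █ █████ █ █ ███████ ███ █ 
                   ┃17 1┃ █ █         █ █       █ █ █ 
                   ┃24 2┗━━━━━━━━━━━━━━━━━━━━━━━━━━━━━
                   ┃31                                
                   ┗━━━━━━━━━━━━━━━━━━━━━━━━━━━━━━━━━━
                                                      
                                                      


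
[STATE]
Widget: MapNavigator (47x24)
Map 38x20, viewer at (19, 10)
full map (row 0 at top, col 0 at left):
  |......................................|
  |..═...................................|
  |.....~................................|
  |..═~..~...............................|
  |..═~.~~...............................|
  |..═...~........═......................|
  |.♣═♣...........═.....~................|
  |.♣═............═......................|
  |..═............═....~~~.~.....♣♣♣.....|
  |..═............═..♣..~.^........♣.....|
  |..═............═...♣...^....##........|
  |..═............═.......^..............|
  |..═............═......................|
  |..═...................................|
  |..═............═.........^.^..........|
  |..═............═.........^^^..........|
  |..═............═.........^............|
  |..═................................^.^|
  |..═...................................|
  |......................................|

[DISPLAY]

                                               
                                               
    ......................................     
    ..═...................................     
    .....~................................     
    ..═~..~...............................     
    ..═~.~~...............................     
    ..═...~........═......................     
    .♣═♣...........═.....~................     
    .♣═............═......................     
    ..═............═....~~~.~.....♣♣♣.....     
    ..═............═..♣..~.^........♣.....     
    ..═............═...@...^....##........     
    ..═............═.......^..............     
    ..═............═......................     
    ..═...................................     
    ..═............═.........^.^..........     
    ..═............═.........^^^..........     
    ..═............═.........^............     
    ..═................................^.^     
    ..═...................................     
    ......................................     
                                               
                                               


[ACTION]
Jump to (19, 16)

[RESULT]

    ..═~.~~...............................     
    ..═...~........═......................     
    .♣═♣...........═.....~................     
    .♣═............═......................     
    ..═............═....~~~.~.....♣♣♣.....     
    ..═............═..♣..~.^........♣.....     
    ..═............═...♣...^....##........     
    ..═............═.......^..............     
    ..═............═......................     
    ..═...................................     
    ..═............═.........^.^..........     
    ..═............═.........^^^..........     
    ..═............═...@.....^............     
    ..═................................^.^     
    ..═...................................     
    ......................................     
                                               
                                               
                                               
                                               
                                               
                                               
                                               
                                               


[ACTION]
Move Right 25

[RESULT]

........................                       
.═......................                       
.═.....~................                       
.═......................                       
.═....~~~.~.....♣♣♣.....                       
.═..♣..~.^........♣.....                       
.═...♣...^....##........                       
.═.......^..............                       
.═......................                       
........................                       
.═.........^.^..........                       
.═.........^^^..........                       
.═.........^...........@                       
.....................^.^                       
........................                       
........................                       
                                               
                                               
                                               
                                               
                                               
                                               
                                               
                                               


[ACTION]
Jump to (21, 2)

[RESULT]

                                               
                                               
                                               
                                               
                                               
                                               
                                               
                                               
                                               
                                               
  ......................................       
  ..═...................................       
  .....~...............@................       
  ..═~..~...............................       
  ..═~.~~...............................       
  ..═...~........═......................       
  .♣═♣...........═.....~................       
  .♣═............═......................       
  ..═............═....~~~.~.....♣♣♣.....       
  ..═............═..♣..~.^........♣.....       
  ..═............═...♣...^....##........       
  ..═............═.......^..............       
  ..═............═......................       
  ..═...................................       


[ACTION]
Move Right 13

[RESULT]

                                               
                                               
                                               
                                               
                                               
                                               
                                               
                                               
                                               
                                               
...........................                    
...........................                    
.......................@...                    
...........................                    
...........................                    
....═......................                    
....═.....~................                    
....═......................                    
....═....~~~.~.....♣♣♣.....                    
....═..♣..~.^........♣.....                    
....═...♣...^....##........                    
....═.......^..............                    
....═......................                    
...........................                    
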